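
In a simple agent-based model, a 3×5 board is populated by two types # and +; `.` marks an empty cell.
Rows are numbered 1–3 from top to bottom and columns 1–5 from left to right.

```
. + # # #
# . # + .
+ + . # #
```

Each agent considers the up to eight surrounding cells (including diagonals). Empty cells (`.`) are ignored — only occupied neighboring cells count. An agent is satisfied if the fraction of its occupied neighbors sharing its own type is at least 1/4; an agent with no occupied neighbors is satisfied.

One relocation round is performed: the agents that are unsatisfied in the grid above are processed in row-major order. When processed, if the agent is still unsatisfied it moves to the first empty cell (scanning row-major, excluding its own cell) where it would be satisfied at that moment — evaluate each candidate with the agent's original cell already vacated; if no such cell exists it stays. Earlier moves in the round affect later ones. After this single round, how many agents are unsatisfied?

Initially unsatisfied (in order): (1,2), (2,1), (2,4).
  (1,2) → (2,2).
  (2,1) → (1,2).
  (2,4) → (1,1).
Resulting grid:
+ # # # #
. + # . .
+ + . # #
All satisfied now.

0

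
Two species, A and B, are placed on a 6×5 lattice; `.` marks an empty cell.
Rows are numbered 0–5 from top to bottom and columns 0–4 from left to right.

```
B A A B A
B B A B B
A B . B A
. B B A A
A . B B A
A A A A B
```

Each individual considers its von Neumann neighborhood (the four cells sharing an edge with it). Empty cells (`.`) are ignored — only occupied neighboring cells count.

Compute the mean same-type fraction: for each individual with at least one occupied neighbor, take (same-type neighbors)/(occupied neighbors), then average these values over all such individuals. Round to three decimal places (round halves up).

0.515

(0,0)B 1/2
(0,1)A 1/3
(0,2)A 2/3
(0,3)B 1/3
(0,4)A 0/2
(1,0)B 2/3
(1,1)B 2/4
(1,2)A 1/3
(1,3)B 3/4
(1,4)B 1/3
(2,0)A 0/2
(2,1)B 2/3
(2,3)B 1/3
(2,4)A 1/3
(3,1)B 2/2
(3,2)B 2/3
(3,3)A 1/4
(3,4)A 3/3
(4,0)A 1/1
(4,2)B 2/3
(4,3)B 1/4
(4,4)A 1/3
(5,0)A 2/2
(5,1)A 2/2
(5,2)A 2/3
(5,3)A 1/3
(5,4)B 0/2
Sum over 27 individuals: 1/2 + 1/3 + 2/3 + 1/3 + 0/2 + 2/3 + 2/4 + 1/3 + 3/4 + 1/3 + 0/2 + 2/3 + 1/3 + 1/3 + 2/2 + 2/3 + 1/4 + 3/3 + 1/1 + 2/3 + 1/4 + 1/3 + 2/2 + 2/2 + 2/3 + 1/3 + 0/2 = 167/12; mean = 167/12 ÷ 27 = 167/324 = 0.515432… → 0.515.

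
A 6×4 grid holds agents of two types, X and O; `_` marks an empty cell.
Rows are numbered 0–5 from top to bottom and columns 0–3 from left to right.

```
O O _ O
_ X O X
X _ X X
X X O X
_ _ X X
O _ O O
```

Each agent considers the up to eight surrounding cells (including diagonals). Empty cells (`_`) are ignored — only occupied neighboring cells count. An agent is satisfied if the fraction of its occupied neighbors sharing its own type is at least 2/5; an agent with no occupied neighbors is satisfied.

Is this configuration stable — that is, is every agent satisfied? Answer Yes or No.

No

Row 0: (0,0)O 1/2 ok · (0,1)O 2/3 ok · (0,3)O 1/2 ok
Row 1: (1,1)X 2/5 ok · (1,2)O 2/6 unhappy · (1,3)X 2/4 ok
Row 2: (2,0)X 3/3 ok · (2,2)X 5/7 ok · (2,3)X 3/5 ok
Row 3: (3,0)X 2/2 ok · (3,1)X 4/5 ok · (3,2)O 0/6 unhappy · (3,3)X 4/5 ok
Row 4: (4,2)X 3/6 ok · (4,3)X 2/5 ok
Row 5: (5,0)O 0/0 ok · (5,2)O 1/3 unhappy · (5,3)O 1/3 unhappy
For instance (1,2) has only 2/6 same-type neighbors, below 2/5.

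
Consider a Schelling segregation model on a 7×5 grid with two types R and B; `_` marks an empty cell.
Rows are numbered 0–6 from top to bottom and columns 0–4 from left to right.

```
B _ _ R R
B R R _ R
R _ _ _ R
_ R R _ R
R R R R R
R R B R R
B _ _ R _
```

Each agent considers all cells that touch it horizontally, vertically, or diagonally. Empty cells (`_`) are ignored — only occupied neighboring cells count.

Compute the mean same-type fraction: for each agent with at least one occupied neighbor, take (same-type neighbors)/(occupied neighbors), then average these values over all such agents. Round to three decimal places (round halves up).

0.770

Row 0: (0,0)B 1/2 · (0,3)R 3/3 · (0,4)R 2/2
Row 1: (1,0)B 1/3 · (1,1)R 2/4 · (1,2)R 2/2 · (1,4)R 3/3
Row 2: (2,0)R 2/3 · (2,4)R 2/2
Row 3: (3,1)R 5/5 · (3,2)R 4/4 · (3,4)R 3/3
Row 4: (4,0)R 4/4 · (4,1)R 6/7 · (4,2)R 6/7 · (4,3)R 6/7 · (4,4)R 4/4
Row 5: (5,0)R 3/4 · (5,1)R 4/6 · (5,2)B 0/6 · (5,3)R 5/6 · (5,4)R 4/4
Row 6: (6,0)B 0/2 · (6,3)R 2/3
Sum over 24 agents: 1/2 + 3/3 + 2/2 + 1/3 + 2/4 + 2/2 + 3/3 + 2/3 + 2/2 + 5/5 + 4/4 + 3/3 + 4/4 + 6/7 + 6/7 + 6/7 + 4/4 + 3/4 + 4/6 + 0/6 + 5/6 + 4/4 + 0/2 + 2/3 = 1553/84; mean = 1553/84 ÷ 24 = 1553/2016 = 0.770337… → 0.770.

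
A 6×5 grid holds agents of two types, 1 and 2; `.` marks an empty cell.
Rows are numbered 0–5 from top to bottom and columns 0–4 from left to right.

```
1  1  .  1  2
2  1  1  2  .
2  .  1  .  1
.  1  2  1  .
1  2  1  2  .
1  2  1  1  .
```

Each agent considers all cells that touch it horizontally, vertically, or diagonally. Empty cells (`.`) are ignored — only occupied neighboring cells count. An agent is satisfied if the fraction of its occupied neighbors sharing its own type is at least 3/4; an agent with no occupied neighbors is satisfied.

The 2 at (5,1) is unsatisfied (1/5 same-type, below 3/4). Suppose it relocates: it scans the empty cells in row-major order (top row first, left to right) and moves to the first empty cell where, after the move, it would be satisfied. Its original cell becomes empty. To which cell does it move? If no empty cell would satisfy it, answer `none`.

none

Vacating (5,1). Empty cells in order:
  (0,2): 1/5 same-type → still unsatisfied.
  (1,4): 2/4 same-type → still unsatisfied.
  (2,1): 3/7 same-type → still unsatisfied.
  (2,3): 2/6 same-type → still unsatisfied.
  (3,0): 2/4 same-type → still unsatisfied.
  (3,4): 1/3 same-type → still unsatisfied.
  (4,4): 1/3 same-type → still unsatisfied.
  (5,4): 1/2 same-type → still unsatisfied.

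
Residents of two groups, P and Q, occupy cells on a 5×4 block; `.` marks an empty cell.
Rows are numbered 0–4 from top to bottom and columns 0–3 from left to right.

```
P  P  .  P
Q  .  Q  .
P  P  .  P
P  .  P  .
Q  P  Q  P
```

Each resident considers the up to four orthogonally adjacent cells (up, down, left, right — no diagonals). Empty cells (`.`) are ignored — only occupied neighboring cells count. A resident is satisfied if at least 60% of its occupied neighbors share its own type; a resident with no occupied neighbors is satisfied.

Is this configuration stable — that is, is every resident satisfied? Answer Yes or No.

No

Row 0: (0,0)P 1/2 not · (0,1)P 1/1 satisfied · (0,3)P 0/0 satisfied
Row 1: (1,0)Q 0/2 not · (1,2)Q 0/0 satisfied
Row 2: (2,0)P 2/3 satisfied · (2,1)P 1/1 satisfied · (2,3)P 0/0 satisfied
Row 3: (3,0)P 1/2 not · (3,2)P 0/1 not
Row 4: (4,0)Q 0/2 not · (4,1)P 0/2 not · (4,2)Q 0/3 not · (4,3)P 0/1 not
For instance (0,0) has only 1/2 same-type neighbors, below 3/5.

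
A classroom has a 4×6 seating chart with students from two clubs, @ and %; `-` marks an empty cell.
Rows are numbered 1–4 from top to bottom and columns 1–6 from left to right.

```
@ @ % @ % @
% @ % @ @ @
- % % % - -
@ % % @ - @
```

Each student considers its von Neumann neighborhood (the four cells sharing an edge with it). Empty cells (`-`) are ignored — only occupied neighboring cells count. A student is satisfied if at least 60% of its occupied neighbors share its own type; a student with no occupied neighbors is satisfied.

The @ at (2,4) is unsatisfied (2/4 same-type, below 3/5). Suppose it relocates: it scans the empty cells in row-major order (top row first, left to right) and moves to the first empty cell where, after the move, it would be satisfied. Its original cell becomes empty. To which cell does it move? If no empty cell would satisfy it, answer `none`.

Vacating (2,4). Empty cells in order:
  (3,1): 1/3 same-type → still unsatisfied.
  (3,5): 1/2 same-type → still unsatisfied.
  (3,6): 2/2 same-type → satisfied — stop here.

(3,6)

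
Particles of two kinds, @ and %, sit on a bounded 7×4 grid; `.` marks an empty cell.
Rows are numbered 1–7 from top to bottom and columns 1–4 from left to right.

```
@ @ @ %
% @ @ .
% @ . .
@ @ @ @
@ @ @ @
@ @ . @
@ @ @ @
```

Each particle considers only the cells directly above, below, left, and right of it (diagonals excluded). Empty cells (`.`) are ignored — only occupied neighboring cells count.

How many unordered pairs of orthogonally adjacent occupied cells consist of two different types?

Scan each occupied cell's neighbors to the right and below so each pair is counted once.
Row 1: @(1,1)–@(1,2)= @(1,1)–%(2,1)≠ @(1,2)–@(1,3)= @(1,2)–@(2,2)= @(1,3)–%(1,4)≠ @(1,3)–@(2,3)=  → 2/6 unlike.
Row 2: %(2,1)–@(2,2)≠ %(2,1)–%(3,1)= @(2,2)–@(2,3)= @(2,2)–@(3,2)=  → 1/4 unlike.
Row 3: %(3,1)–@(3,2)≠ %(3,1)–@(4,1)≠ @(3,2)–@(4,2)=  → 2/3 unlike.
Row 4: @(4,1)–@(4,2)= @(4,1)–@(5,1)= @(4,2)–@(4,3)= @(4,2)–@(5,2)= @(4,3)–@(4,4)= @(4,3)–@(5,3)= @(4,4)–@(5,4)=  → 0/7 unlike.
Row 5: @(5,1)–@(5,2)= @(5,1)–@(6,1)= @(5,2)–@(5,3)= @(5,2)–@(6,2)= @(5,3)–@(5,4)= @(5,4)–@(6,4)=  → 0/6 unlike.
Row 6: @(6,1)–@(6,2)= @(6,1)–@(7,1)= @(6,2)–@(7,2)= @(6,4)–@(7,4)=  → 0/4 unlike.
Row 7: @(7,1)–@(7,2)= @(7,2)–@(7,3)= @(7,3)–@(7,4)=  → 0/3 unlike.
Total adjacent occupied pairs: 33; unlike-type pairs: 5.

5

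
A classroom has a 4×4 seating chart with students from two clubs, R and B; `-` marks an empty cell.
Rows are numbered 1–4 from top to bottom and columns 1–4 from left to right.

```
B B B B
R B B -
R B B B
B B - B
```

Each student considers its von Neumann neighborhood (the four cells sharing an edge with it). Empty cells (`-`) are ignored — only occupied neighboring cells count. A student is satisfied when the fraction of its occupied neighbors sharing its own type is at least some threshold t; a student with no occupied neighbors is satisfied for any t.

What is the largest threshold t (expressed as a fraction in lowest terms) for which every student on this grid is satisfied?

(1,1)B 1/2
(1,2)B 3/3
(1,3)B 3/3
(1,4)B 1/1
(2,1)R 1/3
(2,2)B 3/4
(2,3)B 3/3
(3,1)R 1/3
(3,2)B 3/4
(3,3)B 3/3
(3,4)B 2/2
(4,1)B 1/2
(4,2)B 2/2
(4,4)B 1/1
The smallest same-type fraction is 1/3 at (2,1), which reduces to 1/3. Any threshold above that leaves this student unsatisfied.

1/3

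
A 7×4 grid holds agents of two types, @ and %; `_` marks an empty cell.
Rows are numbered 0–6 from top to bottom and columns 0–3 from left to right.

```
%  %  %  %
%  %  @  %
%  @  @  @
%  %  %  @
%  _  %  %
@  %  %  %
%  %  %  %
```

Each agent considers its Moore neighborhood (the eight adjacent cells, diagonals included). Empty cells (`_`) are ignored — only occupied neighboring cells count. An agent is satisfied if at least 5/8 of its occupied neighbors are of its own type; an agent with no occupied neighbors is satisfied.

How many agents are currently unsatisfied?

8

(0,0)% 3/3 ok
(0,1)% 4/5 ok
(0,2)% 4/5 ok
(0,3)% 2/3 ok
(1,0)% 4/5 ok
(1,1)% 5/8 ok
(1,2)@ 3/8 unhappy
(1,3)% 2/5 unhappy
(2,0)% 4/5 ok
(2,1)@ 2/8 unhappy
(2,2)@ 4/8 unhappy
(2,3)@ 3/5 unhappy
(3,0)% 3/4 ok
(3,1)% 5/7 ok
(3,2)% 3/7 unhappy
(3,3)@ 2/5 unhappy
(4,0)% 3/4 ok
(4,2)% 6/7 ok
(4,3)% 4/5 ok
(5,0)@ 0/4 unhappy
(5,1)% 6/7 ok
(5,2)% 7/7 ok
(5,3)% 5/5 ok
(6,0)% 2/3 ok
(6,1)% 4/5 ok
(6,2)% 5/5 ok
(6,3)% 3/3 ok
Unsatisfied: (1,2), (1,3), (2,1), (2,2), (2,3), (3,2), (3,3), (5,0) — 8 in total.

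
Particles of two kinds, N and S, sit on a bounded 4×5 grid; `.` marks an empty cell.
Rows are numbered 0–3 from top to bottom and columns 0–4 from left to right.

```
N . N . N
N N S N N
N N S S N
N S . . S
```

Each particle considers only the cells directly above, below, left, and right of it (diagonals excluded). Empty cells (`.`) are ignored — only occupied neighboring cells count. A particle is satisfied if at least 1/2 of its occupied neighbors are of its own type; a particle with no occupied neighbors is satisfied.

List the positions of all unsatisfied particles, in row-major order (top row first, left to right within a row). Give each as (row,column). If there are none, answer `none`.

Row 0: (0,0)N 1/1 satisfied · (0,2)N 0/1 not · (0,4)N 1/1 satisfied
Row 1: (1,0)N 3/3 satisfied · (1,1)N 2/3 satisfied · (1,2)S 1/4 not · (1,3)N 1/3 not · (1,4)N 3/3 satisfied
Row 2: (2,0)N 3/3 satisfied · (2,1)N 2/4 satisfied · (2,2)S 2/3 satisfied · (2,3)S 1/3 not · (2,4)N 1/3 not
Row 3: (3,0)N 1/2 satisfied · (3,1)S 0/2 not · (3,4)S 0/1 not

(0,2), (1,2), (1,3), (2,3), (2,4), (3,1), (3,4)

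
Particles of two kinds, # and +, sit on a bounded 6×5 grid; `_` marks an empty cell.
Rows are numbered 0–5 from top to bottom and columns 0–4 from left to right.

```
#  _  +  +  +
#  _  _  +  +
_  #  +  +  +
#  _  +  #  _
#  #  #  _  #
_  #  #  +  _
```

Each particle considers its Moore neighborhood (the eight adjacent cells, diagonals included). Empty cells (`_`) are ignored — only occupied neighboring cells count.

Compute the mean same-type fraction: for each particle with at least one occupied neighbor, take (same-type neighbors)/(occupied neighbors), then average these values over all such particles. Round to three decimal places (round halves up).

(0,0)# 1/1
(0,2)+ 2/2
(0,3)+ 4/4
(0,4)+ 3/3
(1,0)# 2/2
(1,3)+ 7/7
(1,4)+ 5/5
(2,1)# 2/4
(2,2)+ 3/5
(2,3)+ 5/6
(2,4)+ 3/4
(3,0)# 3/3
(3,2)+ 2/6
(3,3)# 2/6
(4,0)# 3/3
(4,1)# 5/6
(4,2)# 4/6
(4,4)# 1/2
(5,1)# 4/4
(5,2)# 3/4
(5,3)+ 0/3
Sum over 21 particles: 1/1 + 2/2 + 4/4 + 3/3 + 2/2 + 7/7 + 5/5 + 2/4 + 3/5 + 5/6 + 3/4 + 3/3 + 2/6 + 2/6 + 3/3 + 5/6 + 4/6 + 1/2 + 4/4 + 3/4 + 0/3 = 161/10; mean = 161/10 ÷ 21 = 23/30 = 0.766666… → 0.767.

0.767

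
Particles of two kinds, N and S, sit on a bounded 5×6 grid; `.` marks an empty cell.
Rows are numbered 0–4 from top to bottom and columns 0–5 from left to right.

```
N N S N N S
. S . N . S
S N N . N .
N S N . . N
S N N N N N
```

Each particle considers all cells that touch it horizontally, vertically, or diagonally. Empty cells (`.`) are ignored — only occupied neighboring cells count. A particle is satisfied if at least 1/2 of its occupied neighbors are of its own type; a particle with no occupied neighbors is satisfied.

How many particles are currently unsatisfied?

7

(0,0)N 1/2 ✓
(0,1)N 1/3 ✗
(0,2)S 1/4 ✗
(0,3)N 2/3 ✓
(0,4)N 2/4 ✓
(0,5)S 1/2 ✓
(1,1)S 2/6 ✗
(1,3)N 4/5 ✓
(1,5)S 1/3 ✗
(2,0)S 2/4 ✓
(2,1)N 3/6 ✓
(2,2)N 3/5 ✓
(2,4)N 2/3 ✓
(3,0)N 2/5 ✗
(3,1)S 2/8 ✗
(3,2)N 5/6 ✓
(3,5)N 3/3 ✓
(4,0)S 1/3 ✗
(4,1)N 3/5 ✓
(4,2)N 3/4 ✓
(4,3)N 3/3 ✓
(4,4)N 3/3 ✓
(4,5)N 2/2 ✓
Unsatisfied: (0,1), (0,2), (1,1), (1,5), (3,0), (3,1), (4,0) — 7 in total.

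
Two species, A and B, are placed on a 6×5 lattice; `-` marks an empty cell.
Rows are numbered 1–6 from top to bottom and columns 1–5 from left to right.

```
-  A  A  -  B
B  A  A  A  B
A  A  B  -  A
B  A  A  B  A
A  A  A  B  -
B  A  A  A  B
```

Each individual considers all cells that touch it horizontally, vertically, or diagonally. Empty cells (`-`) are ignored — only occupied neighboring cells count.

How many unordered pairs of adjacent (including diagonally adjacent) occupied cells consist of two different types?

Scan each occupied cell's neighbors to the right and below (and the two forward diagonals) so each pair is counted once.
Row 1: A(1,2)–A(1,3)= A(1,2)–A(2,2)= A(1,2)–A(2,3)= A(1,2)–B(2,1)≠ A(1,3)–A(2,3)= A(1,3)–A(2,4)= A(1,3)–A(2,2)= B(1,5)–B(2,5)= B(1,5)–A(2,4)≠  → 2/9 unlike.
Row 2: B(2,1)–A(2,2)≠ B(2,1)–A(3,1)≠ B(2,1)–A(3,2)≠ A(2,2)–A(2,3)= A(2,2)–A(3,2)= A(2,2)–B(3,3)≠ A(2,2)–A(3,1)= A(2,3)–A(2,4)= A(2,3)–B(3,3)≠ A(2,3)–A(3,2)= A(2,4)–B(2,5)≠ A(2,4)–A(3,5)= A(2,4)–B(3,3)≠ B(2,5)–A(3,5)≠  → 8/14 unlike.
Row 3: A(3,1)–A(3,2)= A(3,1)–B(4,1)≠ A(3,1)–A(4,2)= A(3,2)–B(3,3)≠ A(3,2)–A(4,2)= A(3,2)–A(4,3)= A(3,2)–B(4,1)≠ B(3,3)–A(4,3)≠ B(3,3)–B(4,4)= B(3,3)–A(4,2)≠ A(3,5)–A(4,5)= A(3,5)–B(4,4)≠  → 6/12 unlike.
Row 4: B(4,1)–A(4,2)≠ B(4,1)–A(5,1)≠ B(4,1)–A(5,2)≠ A(4,2)–A(4,3)= A(4,2)–A(5,2)= A(4,2)–A(5,3)= A(4,2)–A(5,1)= A(4,3)–B(4,4)≠ A(4,3)–A(5,3)= A(4,3)–B(5,4)≠ A(4,3)–A(5,2)= B(4,4)–A(4,5)≠ B(4,4)–B(5,4)= B(4,4)–A(5,3)≠ A(4,5)–B(5,4)≠  → 8/15 unlike.
Row 5: A(5,1)–A(5,2)= A(5,1)–B(6,1)≠ A(5,1)–A(6,2)= A(5,2)–A(5,3)= A(5,2)–A(6,2)= A(5,2)–A(6,3)= A(5,2)–B(6,1)≠ A(5,3)–B(5,4)≠ A(5,3)–A(6,3)= A(5,3)–A(6,4)= A(5,3)–A(6,2)= B(5,4)–A(6,4)≠ B(5,4)–B(6,5)= B(5,4)–A(6,3)≠  → 5/14 unlike.
Row 6: B(6,1)–A(6,2)≠ A(6,2)–A(6,3)= A(6,3)–A(6,4)= A(6,4)–B(6,5)≠  → 2/4 unlike.
Total adjacent occupied pairs: 68; unlike-type pairs: 31.

31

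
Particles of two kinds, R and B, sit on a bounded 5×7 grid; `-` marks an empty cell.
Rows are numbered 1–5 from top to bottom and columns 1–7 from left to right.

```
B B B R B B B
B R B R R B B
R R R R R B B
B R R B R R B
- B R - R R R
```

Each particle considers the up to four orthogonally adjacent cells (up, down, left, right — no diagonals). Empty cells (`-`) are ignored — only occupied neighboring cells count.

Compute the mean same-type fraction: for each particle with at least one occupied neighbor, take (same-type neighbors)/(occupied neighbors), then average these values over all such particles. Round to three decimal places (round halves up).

(1,1)B 2/2
(1,2)B 2/3
(1,3)B 2/3
(1,4)R 1/3
(1,5)B 1/3
(1,6)B 3/3
(1,7)B 2/2
(2,1)B 1/3
(2,2)R 1/4
(2,3)B 1/4
(2,4)R 3/4
(2,5)R 2/4
(2,6)B 3/4
(2,7)B 3/3
(3,1)R 1/3
(3,2)R 4/4
(3,3)R 3/4
(3,4)R 3/4
(3,5)R 3/4
(3,6)B 2/4
(3,7)B 3/3
(4,1)B 0/2
(4,2)R 2/4
(4,3)R 3/4
(4,4)B 0/3
(4,5)R 3/4
(4,6)R 2/4
(4,7)B 1/3
(5,2)B 0/2
(5,3)R 1/2
(5,5)R 2/2
(5,6)R 3/3
(5,7)R 1/2
Sum over 33 particles: 2/2 + 2/3 + 2/3 + 1/3 + 1/3 + 3/3 + 2/2 + 1/3 + 1/4 + 1/4 + 3/4 + 2/4 + 3/4 + 3/3 + 1/3 + 4/4 + 3/4 + 3/4 + 3/4 + 2/4 + 3/3 + 0/2 + 2/4 + 3/4 + 0/3 + 3/4 + 2/4 + 1/3 + 0/2 + 1/2 + 2/2 + 3/3 + 1/2 = 79/4; mean = 79/4 ÷ 33 = 79/132 = 0.598484… → 0.598.

0.598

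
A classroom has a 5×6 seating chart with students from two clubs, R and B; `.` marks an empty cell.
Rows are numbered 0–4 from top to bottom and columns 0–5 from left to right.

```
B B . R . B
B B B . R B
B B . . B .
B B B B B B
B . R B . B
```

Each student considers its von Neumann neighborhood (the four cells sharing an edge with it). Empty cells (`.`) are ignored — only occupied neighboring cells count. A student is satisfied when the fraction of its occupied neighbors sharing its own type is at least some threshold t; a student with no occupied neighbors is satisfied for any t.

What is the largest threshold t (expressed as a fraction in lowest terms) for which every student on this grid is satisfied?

0/1

Row 0: (0,0)B 2/2 · (0,1)B 2/2 · (0,3)R — no occupied neighbors · (0,5)B 1/1
Row 1: (1,0)B 3/3 · (1,1)B 4/4 · (1,2)B 1/1 · (1,4)R 0/2 · (1,5)B 1/2
Row 2: (2,0)B 3/3 · (2,1)B 3/3 · (2,4)B 1/2
Row 3: (3,0)B 3/3 · (3,1)B 3/3 · (3,2)B 2/3 · (3,3)B 3/3 · (3,4)B 3/3 · (3,5)B 2/2
Row 4: (4,0)B 1/1 · (4,2)R 0/2 · (4,3)B 1/2 · (4,5)B 1/1
The smallest same-type fraction is 0/2 at (1,4), which reduces to 0/1. Any threshold above that leaves this student unsatisfied.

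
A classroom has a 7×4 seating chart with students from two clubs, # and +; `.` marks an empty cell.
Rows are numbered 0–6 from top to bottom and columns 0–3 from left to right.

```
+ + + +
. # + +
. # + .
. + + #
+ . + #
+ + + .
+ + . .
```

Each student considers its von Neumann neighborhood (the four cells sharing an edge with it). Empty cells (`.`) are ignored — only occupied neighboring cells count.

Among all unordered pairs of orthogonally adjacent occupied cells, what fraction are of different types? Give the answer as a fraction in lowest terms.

6/25

Scan each occupied cell's neighbors to the right and below so each pair is counted once.
Row 0: +(0,0)–+(0,1)= +(0,1)–+(0,2)= +(0,1)–#(1,1)≠ +(0,2)–+(0,3)= +(0,2)–+(1,2)= +(0,3)–+(1,3)=  → 1/6 unlike.
Row 1: #(1,1)–+(1,2)≠ #(1,1)–#(2,1)= +(1,2)–+(1,3)= +(1,2)–+(2,2)=  → 1/4 unlike.
Row 2: #(2,1)–+(2,2)≠ #(2,1)–+(3,1)≠ +(2,2)–+(3,2)=  → 2/3 unlike.
Row 3: +(3,1)–+(3,2)= +(3,2)–#(3,3)≠ +(3,2)–+(4,2)= #(3,3)–#(4,3)=  → 1/4 unlike.
Row 4: +(4,0)–+(5,0)= +(4,2)–#(4,3)≠ +(4,2)–+(5,2)=  → 1/3 unlike.
Row 5: +(5,0)–+(5,1)= +(5,0)–+(6,0)= +(5,1)–+(5,2)= +(5,1)–+(6,1)=  → 0/4 unlike.
Row 6: +(6,0)–+(6,1)=  → 0/1 unlike.
Total adjacent occupied pairs: 25; unlike-type pairs: 6.
6/25 is already in lowest terms.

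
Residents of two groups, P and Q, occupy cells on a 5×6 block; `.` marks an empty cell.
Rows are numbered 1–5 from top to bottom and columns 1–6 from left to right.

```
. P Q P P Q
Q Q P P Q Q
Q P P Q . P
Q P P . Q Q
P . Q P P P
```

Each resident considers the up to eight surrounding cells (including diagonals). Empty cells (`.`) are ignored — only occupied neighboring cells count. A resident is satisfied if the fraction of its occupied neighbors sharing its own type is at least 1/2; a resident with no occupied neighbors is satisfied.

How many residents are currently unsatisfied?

12

Row 1: (1,2)P 1/4 not · (1,3)Q 1/5 not · (1,4)P 3/5 satisfied · (1,5)P 2/5 not · (1,6)Q 2/3 satisfied
Row 2: (2,1)Q 2/4 satisfied · (2,2)Q 3/7 not · (2,3)P 5/8 satisfied · (2,4)P 4/7 satisfied · (2,5)Q 3/7 not · (2,6)Q 2/4 satisfied
Row 3: (3,1)Q 3/5 satisfied · (3,2)P 4/8 satisfied · (3,3)P 5/7 satisfied · (3,4)Q 2/6 not · (3,6)P 0/4 not
Row 4: (4,1)Q 1/4 not · (4,2)P 4/7 satisfied · (4,3)P 4/6 satisfied · (4,5)Q 2/6 not · (4,6)Q 1/4 not
Row 5: (5,1)P 1/2 satisfied · (5,3)Q 0/3 not · (5,4)P 2/4 satisfied · (5,5)P 2/4 satisfied · (5,6)P 1/3 not
Unsatisfied: (1,2), (1,3), (1,5), (2,2), (2,5), (3,4), (3,6), (4,1), (4,5), (4,6), (5,3), (5,6) — 12 in total.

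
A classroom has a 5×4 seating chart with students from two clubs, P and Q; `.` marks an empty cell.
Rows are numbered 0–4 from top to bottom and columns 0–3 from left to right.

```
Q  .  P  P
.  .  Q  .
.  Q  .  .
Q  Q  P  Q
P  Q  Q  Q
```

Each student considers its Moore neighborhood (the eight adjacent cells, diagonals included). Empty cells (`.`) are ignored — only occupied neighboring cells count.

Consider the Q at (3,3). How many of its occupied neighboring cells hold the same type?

2

Occupied neighbors of (3,3): (3,2)=P, (4,2)=Q, (4,3)=Q.
Same type (Q): 2 of 3.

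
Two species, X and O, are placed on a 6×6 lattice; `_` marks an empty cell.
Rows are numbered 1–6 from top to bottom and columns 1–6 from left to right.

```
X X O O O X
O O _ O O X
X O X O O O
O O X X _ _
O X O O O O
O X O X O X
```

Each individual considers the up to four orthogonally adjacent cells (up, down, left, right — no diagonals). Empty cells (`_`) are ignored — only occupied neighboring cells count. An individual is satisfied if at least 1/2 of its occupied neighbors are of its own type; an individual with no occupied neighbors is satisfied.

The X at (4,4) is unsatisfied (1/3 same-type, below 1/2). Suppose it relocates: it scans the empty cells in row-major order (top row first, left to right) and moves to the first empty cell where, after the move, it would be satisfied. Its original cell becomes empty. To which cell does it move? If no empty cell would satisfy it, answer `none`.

Vacating (4,4). Empty cells in order:
  (2,3): 1/4 same-type → still unsatisfied.
  (4,5): 0/2 same-type → still unsatisfied.
  (4,6): 0/2 same-type → still unsatisfied.

none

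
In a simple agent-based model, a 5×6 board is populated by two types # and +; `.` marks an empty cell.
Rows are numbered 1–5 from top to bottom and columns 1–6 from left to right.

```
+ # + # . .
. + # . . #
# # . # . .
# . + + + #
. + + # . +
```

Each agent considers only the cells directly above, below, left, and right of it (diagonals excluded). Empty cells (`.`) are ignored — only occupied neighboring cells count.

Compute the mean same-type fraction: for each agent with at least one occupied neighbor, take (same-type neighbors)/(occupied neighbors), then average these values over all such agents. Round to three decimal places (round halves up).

0.343

Row 1: (1,1)+ 0/1 · (1,2)# 0/3 · (1,3)+ 0/3 · (1,4)# 0/1
Row 2: (2,2)+ 0/3 · (2,3)# 0/2 · (2,6)# — no occupied neighbors
Row 3: (3,1)# 2/2 · (3,2)# 1/2 · (3,4)# 0/1
Row 4: (4,1)# 1/1 · (4,3)+ 2/2 · (4,4)+ 2/4 · (4,5)+ 1/2 · (4,6)# 0/2
Row 5: (5,2)+ 1/1 · (5,3)+ 2/3 · (5,4)# 0/2 · (5,6)+ 0/1
Sum over 18 agents: 0/1 + 0/3 + 0/3 + 0/1 + 0/3 + 0/2 + 2/2 + 1/2 + 0/1 + 1/1 + 2/2 + 2/4 + 1/2 + 0/2 + 1/1 + 2/3 + 0/2 + 0/1 = 37/6; mean = 37/6 ÷ 18 = 37/108 = 0.342592… → 0.343.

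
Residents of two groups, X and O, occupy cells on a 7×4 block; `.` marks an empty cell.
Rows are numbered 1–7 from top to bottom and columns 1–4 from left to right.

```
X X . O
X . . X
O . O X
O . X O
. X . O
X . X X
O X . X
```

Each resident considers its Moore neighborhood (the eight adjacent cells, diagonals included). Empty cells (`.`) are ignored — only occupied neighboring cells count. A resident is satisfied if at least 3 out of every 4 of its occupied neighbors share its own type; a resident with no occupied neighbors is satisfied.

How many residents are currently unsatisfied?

(1,1)X 2/2 ✓
(1,2)X 2/2 ✓
(1,4)O 0/1 ✗
(2,1)X 2/3 ✗
(2,4)X 1/3 ✗
(3,1)O 1/2 ✗
(3,3)O 1/4 ✗
(3,4)X 2/4 ✗
(4,1)O 1/2 ✗
(4,3)X 2/5 ✗
(4,4)O 2/4 ✗
(5,2)X 3/4 ✓
(5,4)O 1/4 ✗
(6,1)X 2/3 ✗
(6,3)X 4/5 ✓
(6,4)X 2/3 ✗
(7,1)O 0/2 ✗
(7,2)X 2/3 ✗
(7,4)X 2/2 ✓
Unsatisfied: (1,4), (2,1), (2,4), (3,1), (3,3), (3,4), (4,1), (4,3), (4,4), (5,4), (6,1), (6,4), (7,1), (7,2) — 14 in total.

14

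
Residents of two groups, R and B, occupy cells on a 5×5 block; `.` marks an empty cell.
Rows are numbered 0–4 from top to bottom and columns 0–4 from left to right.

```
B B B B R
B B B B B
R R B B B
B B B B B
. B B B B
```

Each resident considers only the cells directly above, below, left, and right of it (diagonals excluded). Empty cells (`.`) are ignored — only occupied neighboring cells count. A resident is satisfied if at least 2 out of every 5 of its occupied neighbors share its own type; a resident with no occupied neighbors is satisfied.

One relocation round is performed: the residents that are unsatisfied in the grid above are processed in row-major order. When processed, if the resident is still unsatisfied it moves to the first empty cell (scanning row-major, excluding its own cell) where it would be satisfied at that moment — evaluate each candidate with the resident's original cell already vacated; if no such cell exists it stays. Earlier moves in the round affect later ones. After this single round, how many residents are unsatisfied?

Initially unsatisfied (in order): (0,4), (2,0), (2,1).
  (0,4): no empty cell satisfies it; stays.
  (2,0): no empty cell satisfies it; stays.
  (2,1): no empty cell satisfies it; stays.
Resulting grid:
B B B B R
B B B B B
R R B B B
B B B B B
. B B B B
Unsatisfied now: (0,4), (2,0), (2,1).

3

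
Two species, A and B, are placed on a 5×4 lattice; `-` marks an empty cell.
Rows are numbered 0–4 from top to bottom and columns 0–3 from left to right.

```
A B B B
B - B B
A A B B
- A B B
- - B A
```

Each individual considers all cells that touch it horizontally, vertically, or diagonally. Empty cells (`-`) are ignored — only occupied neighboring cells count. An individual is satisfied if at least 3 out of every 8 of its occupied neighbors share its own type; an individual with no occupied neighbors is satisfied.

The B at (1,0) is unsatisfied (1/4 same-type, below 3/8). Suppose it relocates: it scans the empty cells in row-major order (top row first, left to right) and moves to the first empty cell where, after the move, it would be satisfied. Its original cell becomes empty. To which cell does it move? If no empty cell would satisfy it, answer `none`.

(1,1)

Vacating (1,0). Empty cells in order:
  (1,1): 4/7 same-type → satisfied — stop here.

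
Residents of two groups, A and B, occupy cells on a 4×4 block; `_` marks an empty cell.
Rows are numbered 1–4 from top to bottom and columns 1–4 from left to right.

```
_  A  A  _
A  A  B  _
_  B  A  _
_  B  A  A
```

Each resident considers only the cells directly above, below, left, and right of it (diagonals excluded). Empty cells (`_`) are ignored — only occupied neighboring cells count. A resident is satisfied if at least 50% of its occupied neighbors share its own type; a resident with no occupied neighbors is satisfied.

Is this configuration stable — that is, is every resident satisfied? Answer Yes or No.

No

(1,2)A 2/2 ✓
(1,3)A 1/2 ✓
(2,1)A 1/1 ✓
(2,2)A 2/4 ✓
(2,3)B 0/3 ✗
(3,2)B 1/3 ✗
(3,3)A 1/3 ✗
(4,2)B 1/2 ✓
(4,3)A 2/3 ✓
(4,4)A 1/1 ✓
For instance (2,3) has only 0/3 same-type neighbors, below 1/2.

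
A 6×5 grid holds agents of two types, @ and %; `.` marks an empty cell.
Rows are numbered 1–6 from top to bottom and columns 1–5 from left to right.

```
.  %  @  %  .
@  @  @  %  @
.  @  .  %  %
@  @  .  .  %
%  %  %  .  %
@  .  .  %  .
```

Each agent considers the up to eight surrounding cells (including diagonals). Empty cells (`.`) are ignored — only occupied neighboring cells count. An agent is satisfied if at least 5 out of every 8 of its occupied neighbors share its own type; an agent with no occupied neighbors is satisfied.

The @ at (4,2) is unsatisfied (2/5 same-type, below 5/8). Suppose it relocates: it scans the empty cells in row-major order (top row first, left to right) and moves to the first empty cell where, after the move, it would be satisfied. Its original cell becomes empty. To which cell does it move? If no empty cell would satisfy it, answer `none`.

Vacating (4,2). Empty cells in order:
  (1,1): 2/3 same-type → satisfied — stop here.

(1,1)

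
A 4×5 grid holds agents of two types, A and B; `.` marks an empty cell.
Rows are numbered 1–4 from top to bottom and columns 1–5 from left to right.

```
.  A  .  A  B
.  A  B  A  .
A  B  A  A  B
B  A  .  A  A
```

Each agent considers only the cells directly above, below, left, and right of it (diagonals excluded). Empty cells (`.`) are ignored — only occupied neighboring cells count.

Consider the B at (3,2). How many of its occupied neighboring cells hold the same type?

Occupied neighbors of (3,2): (2,2)=A, (4,2)=A, (3,1)=A, (3,3)=A.
Same type (B): 0 of 4.

0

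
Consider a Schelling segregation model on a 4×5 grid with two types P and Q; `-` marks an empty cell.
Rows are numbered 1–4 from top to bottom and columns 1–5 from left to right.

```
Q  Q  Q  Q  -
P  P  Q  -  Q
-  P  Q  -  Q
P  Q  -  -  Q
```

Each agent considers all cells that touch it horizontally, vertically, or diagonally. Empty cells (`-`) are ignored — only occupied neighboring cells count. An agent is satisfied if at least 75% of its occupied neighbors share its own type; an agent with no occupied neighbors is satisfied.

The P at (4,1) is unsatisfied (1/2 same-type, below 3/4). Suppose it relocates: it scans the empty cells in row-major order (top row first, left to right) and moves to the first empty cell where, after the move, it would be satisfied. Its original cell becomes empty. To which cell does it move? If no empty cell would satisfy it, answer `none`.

Vacating (4,1). Empty cells in order:
  (1,5): 0/2 same-type → still unsatisfied.
  (2,4): 0/6 same-type → still unsatisfied.
  (3,1): 3/4 same-type → satisfied — stop here.

(3,1)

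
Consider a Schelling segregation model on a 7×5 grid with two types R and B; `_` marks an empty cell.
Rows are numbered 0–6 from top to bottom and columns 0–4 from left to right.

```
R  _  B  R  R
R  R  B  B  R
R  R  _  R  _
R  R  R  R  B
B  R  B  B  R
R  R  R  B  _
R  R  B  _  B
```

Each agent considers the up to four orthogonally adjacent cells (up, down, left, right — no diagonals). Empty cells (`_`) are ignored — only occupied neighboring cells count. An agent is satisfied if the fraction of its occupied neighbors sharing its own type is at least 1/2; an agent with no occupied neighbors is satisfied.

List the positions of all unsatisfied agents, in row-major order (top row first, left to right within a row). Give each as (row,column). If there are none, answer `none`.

(0,3), (1,3), (3,4), (4,0), (4,2), (4,4), (5,2), (6,2)

(0,0)R 1/1 ✓
(0,2)B 1/2 ✓
(0,3)R 1/3 ✗
(0,4)R 2/2 ✓
(1,0)R 3/3 ✓
(1,1)R 2/3 ✓
(1,2)B 2/3 ✓
(1,3)B 1/4 ✗
(1,4)R 1/2 ✓
(2,0)R 3/3 ✓
(2,1)R 3/3 ✓
(2,3)R 1/2 ✓
(3,0)R 2/3 ✓
(3,1)R 4/4 ✓
(3,2)R 2/3 ✓
(3,3)R 2/4 ✓
(3,4)B 0/2 ✗
(4,0)B 0/3 ✗
(4,1)R 2/4 ✓
(4,2)B 1/4 ✗
(4,3)B 2/4 ✓
(4,4)R 0/2 ✗
(5,0)R 2/3 ✓
(5,1)R 4/4 ✓
(5,2)R 1/4 ✗
(5,3)B 1/2 ✓
(6,0)R 2/2 ✓
(6,1)R 2/3 ✓
(6,2)B 0/2 ✗
(6,4)B 0/0 ✓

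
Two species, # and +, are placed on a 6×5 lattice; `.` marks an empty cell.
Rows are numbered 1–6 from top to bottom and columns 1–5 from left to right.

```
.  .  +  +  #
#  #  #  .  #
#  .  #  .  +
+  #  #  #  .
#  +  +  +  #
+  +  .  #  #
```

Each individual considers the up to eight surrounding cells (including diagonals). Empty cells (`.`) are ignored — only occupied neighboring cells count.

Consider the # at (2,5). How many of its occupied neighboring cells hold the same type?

1

Occupied neighbors of (2,5): (1,4)=+, (1,5)=#, (3,5)=+.
Same type (#): 1 of 3.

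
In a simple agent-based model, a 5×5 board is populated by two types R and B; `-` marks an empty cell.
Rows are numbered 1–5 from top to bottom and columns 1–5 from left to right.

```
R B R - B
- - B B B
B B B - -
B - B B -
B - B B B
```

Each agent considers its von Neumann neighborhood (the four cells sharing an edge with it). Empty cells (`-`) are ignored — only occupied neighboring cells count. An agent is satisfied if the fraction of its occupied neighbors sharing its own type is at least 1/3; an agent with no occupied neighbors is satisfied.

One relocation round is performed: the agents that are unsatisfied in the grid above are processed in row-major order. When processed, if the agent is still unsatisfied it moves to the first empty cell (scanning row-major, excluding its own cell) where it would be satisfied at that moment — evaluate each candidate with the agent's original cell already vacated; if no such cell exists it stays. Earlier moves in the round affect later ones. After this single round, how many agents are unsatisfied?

0

Initially unsatisfied (in order): (1,1), (1,2), (1,3).
  (1,1) → (1,4).
  (1,2) → (1,1).
  (1,3): now satisfied by earlier moves; stays.
Resulting grid:
B - R R B
- - B B B
B B B - -
B - B B -
B - B B B
All satisfied now.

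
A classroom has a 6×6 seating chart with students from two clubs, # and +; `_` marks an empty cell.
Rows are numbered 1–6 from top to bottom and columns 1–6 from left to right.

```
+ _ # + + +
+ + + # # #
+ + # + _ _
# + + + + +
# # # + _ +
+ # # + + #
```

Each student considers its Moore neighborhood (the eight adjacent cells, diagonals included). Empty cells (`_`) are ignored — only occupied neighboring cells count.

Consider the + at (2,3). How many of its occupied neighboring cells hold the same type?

Occupied neighbors of (2,3): (1,3)=#, (1,4)=+, (2,2)=+, (2,4)=#, (3,2)=+, (3,3)=#, (3,4)=+.
Same type (+): 4 of 7.

4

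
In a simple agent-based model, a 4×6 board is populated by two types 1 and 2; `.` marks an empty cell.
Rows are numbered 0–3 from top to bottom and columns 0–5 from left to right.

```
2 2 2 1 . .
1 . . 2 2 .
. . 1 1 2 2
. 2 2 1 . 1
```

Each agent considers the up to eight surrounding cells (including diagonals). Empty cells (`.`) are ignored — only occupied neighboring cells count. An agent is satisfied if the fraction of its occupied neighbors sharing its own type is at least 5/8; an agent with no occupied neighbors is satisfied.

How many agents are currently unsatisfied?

(0,0)2 1/2 not
(0,1)2 2/3 satisfied
(0,2)2 2/3 satisfied
(0,3)1 0/3 not
(1,0)1 0/2 not
(1,3)2 3/6 not
(1,4)2 3/5 not
(2,2)1 2/5 not
(2,3)1 2/6 not
(2,4)2 3/6 not
(2,5)2 2/3 satisfied
(3,1)2 1/2 not
(3,2)2 1/4 not
(3,3)1 2/4 not
(3,5)1 0/2 not
Unsatisfied: (0,0), (0,3), (1,0), (1,3), (1,4), (2,2), (2,3), (2,4), (3,1), (3,2), (3,3), (3,5) — 12 in total.

12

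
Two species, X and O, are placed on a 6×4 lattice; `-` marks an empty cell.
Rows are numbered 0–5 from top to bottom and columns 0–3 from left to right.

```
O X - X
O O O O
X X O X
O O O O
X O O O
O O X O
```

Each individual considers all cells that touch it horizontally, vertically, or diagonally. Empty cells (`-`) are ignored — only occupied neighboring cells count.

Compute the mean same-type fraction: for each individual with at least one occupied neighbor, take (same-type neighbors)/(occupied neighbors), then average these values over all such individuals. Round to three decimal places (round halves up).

Row 0: (0,0)O 2/3 · (0,1)X 0/4 · (0,3)X 0/2
Row 1: (1,0)O 2/5 · (1,1)O 4/7 · (1,2)O 3/7 · (1,3)O 2/4
Row 2: (2,0)X 1/5 · (2,1)X 1/8 · (2,2)O 6/8 · (2,3)X 0/5
Row 3: (3,0)O 2/5 · (3,1)O 5/8 · (3,2)O 6/8 · (3,3)O 4/5
Row 4: (4,0)X 0/5 · (4,1)O 6/8 · (4,2)O 7/8 · (4,3)O 4/5
Row 5: (5,0)O 2/3 · (5,1)O 3/5 · (5,2)X 0/5 · (5,3)O 2/3
Sum over 23 individuals: 2/3 + 0/4 + 0/2 + 2/5 + 4/7 + 3/7 + 2/4 + 1/5 + 1/8 + 6/8 + 0/5 + 2/5 + 5/8 + 6/8 + 4/5 + 0/5 + 6/8 + 7/8 + 4/5 + 2/3 + 3/5 + 0/5 + 2/3 = 423/40; mean = 423/40 ÷ 23 = 423/920 = 0.459782… → 0.460.

0.460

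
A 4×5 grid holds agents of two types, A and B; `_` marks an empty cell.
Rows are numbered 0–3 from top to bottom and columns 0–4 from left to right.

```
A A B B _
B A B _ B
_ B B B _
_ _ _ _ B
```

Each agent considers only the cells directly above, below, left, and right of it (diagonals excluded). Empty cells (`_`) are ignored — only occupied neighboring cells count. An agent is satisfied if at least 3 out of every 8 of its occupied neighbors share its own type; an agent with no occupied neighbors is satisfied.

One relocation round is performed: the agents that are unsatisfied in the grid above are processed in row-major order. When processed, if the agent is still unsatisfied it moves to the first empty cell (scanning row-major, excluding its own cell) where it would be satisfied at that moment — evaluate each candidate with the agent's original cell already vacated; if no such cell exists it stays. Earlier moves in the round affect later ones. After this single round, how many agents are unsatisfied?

Initially unsatisfied (in order): (1,0), (1,1).
  (1,0) → (0,4).
  (1,1) → (1,0).
Resulting grid:
A A B B B
A _ B _ B
_ B B B _
_ _ _ _ B
All satisfied now.

0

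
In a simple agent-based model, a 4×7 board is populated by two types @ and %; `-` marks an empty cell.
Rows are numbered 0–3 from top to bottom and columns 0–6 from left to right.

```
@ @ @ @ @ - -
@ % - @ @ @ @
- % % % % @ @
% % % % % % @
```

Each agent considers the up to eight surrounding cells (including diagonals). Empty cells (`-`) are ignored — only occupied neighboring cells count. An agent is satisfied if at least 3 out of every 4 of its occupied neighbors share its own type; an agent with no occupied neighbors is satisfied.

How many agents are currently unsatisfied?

10

(0,0)@ 2/3 unhappy
(0,1)@ 3/4 ok
(0,2)@ 3/4 ok
(0,3)@ 4/4 ok
(0,4)@ 4/4 ok
(1,0)@ 2/4 unhappy
(1,1)% 2/6 unhappy
(1,3)@ 4/7 unhappy
(1,4)@ 5/7 unhappy
(1,5)@ 5/6 ok
(1,6)@ 3/3 ok
(2,1)% 5/6 ok
(2,2)% 6/7 ok
(2,3)% 5/7 unhappy
(2,4)% 4/8 unhappy
(2,5)@ 5/8 unhappy
(2,6)@ 4/5 ok
(3,0)% 2/2 ok
(3,1)% 4/4 ok
(3,2)% 5/5 ok
(3,3)% 5/5 ok
(3,4)% 4/5 ok
(3,5)% 2/5 unhappy
(3,6)@ 2/3 unhappy
Unsatisfied: (0,0), (1,0), (1,1), (1,3), (1,4), (2,3), (2,4), (2,5), (3,5), (3,6) — 10 in total.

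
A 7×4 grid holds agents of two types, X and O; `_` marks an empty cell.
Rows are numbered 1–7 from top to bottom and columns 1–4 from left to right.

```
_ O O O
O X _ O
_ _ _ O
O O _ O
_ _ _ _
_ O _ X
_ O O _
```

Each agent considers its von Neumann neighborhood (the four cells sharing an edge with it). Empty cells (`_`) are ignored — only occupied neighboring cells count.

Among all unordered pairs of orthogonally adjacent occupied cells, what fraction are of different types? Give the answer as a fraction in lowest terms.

1/5

Scan each occupied cell's neighbors to the right and below so each pair is counted once.
Row 1: O(1,2)–O(1,3)= O(1,2)–X(2,2)≠ O(1,3)–O(1,4)= O(1,4)–O(2,4)=  → 1/4 unlike.
Row 2: O(2,1)–X(2,2)≠ O(2,4)–O(3,4)=  → 1/2 unlike.
Row 3: O(3,4)–O(4,4)=  → 0/1 unlike.
Row 4: O(4,1)–O(4,2)=  → 0/1 unlike.
Row 6: O(6,2)–O(7,2)=  → 0/1 unlike.
Row 7: O(7,2)–O(7,3)=  → 0/1 unlike.
Total adjacent occupied pairs: 10; unlike-type pairs: 2.
2/10 reduces to 1/5.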